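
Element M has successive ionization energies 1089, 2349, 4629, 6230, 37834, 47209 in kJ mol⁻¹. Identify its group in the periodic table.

Look for the largest jump between consecutive ionization energies: IE5/IE4 ≈ 6.1, far larger than any earlier ratio.
That jump marks the point where a core electron is being removed. So the atom has 4 valence electrons.
A main-group element with 4 valence electrons is in group 14.

Group 14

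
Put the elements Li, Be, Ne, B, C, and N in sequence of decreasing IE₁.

Ne > N > C > Be > B > Li

Removing the outermost electron gets harder across a period and easier down a group.
All lie in period 2; the across-period trend (first ionization energy increases left to right) applies, with the exception below.
Note the exception: Be has a higher first ionization energy than B, contrary to the simple trend — removing B's lone 2p electron is easier than breaking Be's filled 2s².
Approximate values (kJ/mol): Li 520, Be 900, B 801, C 1086, N 1402, Ne 2081.
So from highest to lowest: Ne > N > C > Be > B > Li.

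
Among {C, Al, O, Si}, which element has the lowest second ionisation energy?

Si

Consider each +1 ion: C⁺ still has 3 valence electrons; Al⁺ still has 2 valence electrons; O⁺ still has 5 valence electrons; Si⁺ still has 3 valence electrons.
All are still removing valence electrons, so compare the +1 ions as you would atoms: IE_2 generally rises across a period (higher Z_eff) and falls down a group (larger shell), subject to the usual subshell exceptions.
Valence configurations: C⁺ [He]2s²2p¹, Al⁺ [Ne]3s², O⁺ [He]2s²2p³, Si⁺ [Ne]3s²3p¹.
Si⁺ loses a lone 3p electron whereas Al⁺ must break into a filled 3s² pair, so IE_2(Al) > IE_2(Si) even though Si has the higher nuclear charge.
Tabulated IE_2 (kJ/mol): C 2353, Al 1817, O 3388, Si 1577.
Overall IE_2 order: Si < Al < C < O.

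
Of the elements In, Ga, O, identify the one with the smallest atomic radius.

O

O is in period 2, group 16; Ga is in period 4, group 13; In is in period 5, group 13.
Radius decreases left→right (rising Z_eff, same n) and increases top→bottom (higher n).
Here both period and group differ, so the two effects have to be weighed against each other.
Ga > O: relative to O, both the across-period and down-group shifts push Ga's atomic radius up.
In > Ga: In sits below Ga in group 13, so the down-group effect alone puts In larger.
Tabulated atomic radius (pm): O 63, Ga 124, In 142.
The smallest atomic radius among these belongs to O.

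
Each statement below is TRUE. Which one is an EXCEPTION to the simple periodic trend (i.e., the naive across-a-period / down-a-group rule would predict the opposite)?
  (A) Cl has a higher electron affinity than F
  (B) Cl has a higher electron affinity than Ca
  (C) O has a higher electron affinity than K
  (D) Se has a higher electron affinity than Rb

(A)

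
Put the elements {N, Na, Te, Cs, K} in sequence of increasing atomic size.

Radius decreases left→right (rising Z_eff, same n) and increases top→bottom (higher n).
Here both period and group differ, so the two effects have to be weighed against each other.
Te > N: period and group pull opposite ways; the down-group shift dominates (136 vs 71 pm).
Na > Te: the two effects oppose for this pair; the across-period effect wins (155 vs 136 pm).
K > Na: K sits below Na in group 1, so the down-group effect alone puts K larger.
Cs > K: they share group 1; the group trend gives Cs the larger value.
Approximate values (pm): N 71, Na 155, K 196, Te 136, Cs 232.
So from smallest to largest: N < Te < Na < K < Cs.

N, Te, Na, K, Cs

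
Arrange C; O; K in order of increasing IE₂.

C, K, O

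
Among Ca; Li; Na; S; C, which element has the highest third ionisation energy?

Li

IE_3 is the cost of taking one more electron from the +2 cation: Ca²⁺ is the bare [Ar] core; Li²⁺ is already 1 electron into the core; Na²⁺ is already 1 electron into the core; S²⁺ still has 4 valence electrons; C²⁺ still has 2 valence electrons.
Core electrons are held far more tightly than valence electrons, so Ca, Na and Li top the IE_3 order.
Valence configurations: S²⁺ [Ne]3s²3p², C²⁺ [He]2s².
The numbers (kJ/mol): Ca 4912, Li 11815, Na 6910, S 3357, C 4620.
Putting it together, IE_3: S < C < Ca < Na < Li.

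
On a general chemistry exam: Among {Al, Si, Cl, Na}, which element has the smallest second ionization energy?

Si

IE_2 is the cost of taking one more electron from the +1 cation: Al⁺ still has 2 valence electrons; Si⁺ still has 3 valence electrons; Cl⁺ still has 6 valence electrons; Na⁺ is the bare [Ne] core.
Pulling an electron out of a noble-gas core costs far more than removing a remaining valence electron, so Na sits at the high end of IE_2.
Valence configurations: Al⁺ [Ne]3s², Si⁺ [Ne]3s²3p¹, Cl⁺ [Ne]3s²3p⁴.
Si⁺ loses a lone 3p electron whereas Al⁺ must break into a filled 3s² pair, so IE_2(Al) > IE_2(Si) even though Si has the higher nuclear charge.
The numbers (kJ/mol): Al 1817, Si 1577, Cl 2298, Na 4562.
So the second ionization energies run Si < Al < Cl < Na.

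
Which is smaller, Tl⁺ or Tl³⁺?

Tl³⁺

Both ions have Z = 81 protons, but Tl³⁺ has lost more electrons, so its remaining electrons feel a larger effective nuclear charge per electron and are pulled in more tightly.
Higher positive charge → smaller ion, so Tl⁺ > Tl³⁺.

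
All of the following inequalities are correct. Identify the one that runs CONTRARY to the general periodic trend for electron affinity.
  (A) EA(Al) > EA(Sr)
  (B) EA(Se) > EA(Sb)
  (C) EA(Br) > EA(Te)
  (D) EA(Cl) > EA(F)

(D)

The general trend: electron affinity increases across a period and decreases down a group.
(A) Al (period 3, group 13) vs Sr (period 5, group 2): the stated order agrees with the simple trend.
(B) Se (period 4, group 16) vs Sb (period 5, group 15): the stated order agrees with the simple trend.
(C) Br (period 4, group 17) vs Te (period 5, group 16): the stated order agrees with the simple trend.
(D) Cl (period 3, group 17) vs F (period 2, group 17): the stated order contradicts the simple trend.
The exception is (D): F's small 2p subshell makes the incoming electron feel strong e⁻–e⁻ repulsion, so Cl actually releases more energy on gaining an electron.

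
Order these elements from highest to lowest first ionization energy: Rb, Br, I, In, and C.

C is in period 2, group 14; Br is in period 4, group 17; Rb is in period 5, group 1; In is in period 5, group 13; I is in period 5, group 17.
Across a period the outer electron is held more tightly (higher IE₁); down a group it sits in a higher shell, more shielded, and comes off more easily.
Here both period and group differ, so the two effects have to be weighed against each other.
In > Rb: both are in period 5; the period trend gives In the larger value.
I > In: both are in period 5; the period trend gives I the larger value.
C > I: the two effects oppose for this pair; the down-group effect wins (1086 vs 1008 kJ/mol).
Br > C: period and group pull opposite ways; the across-period shift dominates (1140 vs 1086 kJ/mol).
Tabulated first ionization energy (kJ/mol): C 1086, Br 1140, Rb 403, In 558, I 1008.
So from highest to lowest: Br > C > I > In > Rb.

Br > C > I > In > Rb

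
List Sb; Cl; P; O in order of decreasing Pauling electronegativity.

O > Cl > P > Sb

Electronegativity increases across a period and decreases down a group, tracking effective nuclear charge and atomic size.
These span different periods and groups, so the two trends combine.
P > Sb: they share group 15; the group trend gives P the larger value.
Cl > P: both are in period 3; the period trend gives Cl the larger value.
O > Cl: period and group pull opposite ways; the down-group shift dominates (3.44 vs 3.16).
For reference (Pauling): O 3.44, P 2.19, Cl 3.16, Sb 2.05.
So from highest to lowest: O > Cl > P > Sb.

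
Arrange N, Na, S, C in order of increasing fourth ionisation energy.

S < C < N < Na

The fourth ionization energy removes an electron from the +3 ion. For each element: N³⁺ still has 2 valence electrons; Na³⁺ is already 2 electrons into the core; S³⁺ still has 3 valence electrons; C³⁺ still has 1 valence electron.
Pulling an electron out of a noble-gas core costs far more than removing a remaining valence electron, so Na sits at the high end of IE_4.
Valence configurations: N³⁺ [He]2s², S³⁺ [Ne]3s²3p¹, C³⁺ [He]2s¹.
Tabulated IE_4 (kJ/mol): N 7475, Na 9543, S 4556, C 6223.
Overall IE_4 order: S < C < N < Na.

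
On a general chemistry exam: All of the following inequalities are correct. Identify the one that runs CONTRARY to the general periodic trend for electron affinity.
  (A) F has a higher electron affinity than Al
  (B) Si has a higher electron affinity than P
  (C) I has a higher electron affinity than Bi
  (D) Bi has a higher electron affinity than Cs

(B)

The general trend: electron affinity increases across a period and decreases down a group.
(A) F (period 2, group 17) vs Al (period 3, group 13): the stated order agrees with the simple trend.
(B) Si (period 3, group 14) vs P (period 3, group 15): the stated order contradicts the simple trend.
(C) I (period 5, group 17) vs Bi (period 6, group 15): the stated order agrees with the simple trend.
(D) Bi (period 6, group 15) vs Cs (period 6, group 1): the stated order agrees with the simple trend.
The exception is (B): adding an electron to P's half-filled 3p³ is unfavourable, so Si (3p²) has the more exothermic EA.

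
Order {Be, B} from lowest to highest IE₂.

Be < B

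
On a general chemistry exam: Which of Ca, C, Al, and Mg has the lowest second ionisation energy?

Ca

IE_2 is the cost of taking one more electron from the +1 cation: Ca⁺ still has 1 valence electron; C⁺ still has 3 valence electrons; Al⁺ still has 2 valence electrons; Mg⁺ still has 1 valence electron.
All are still removing valence electrons, so compare the +1 ions as you would atoms: IE_2 generally rises across a period (higher Z_eff) and falls down a group (larger shell), subject to the usual subshell exceptions.
Valence configurations: Ca⁺ [Ar]4s¹, C⁺ [He]2s²2p¹, Al⁺ [Ne]3s², Mg⁺ [Ne]3s¹.
The numbers (kJ/mol): Ca 1145, C 2353, Al 1817, Mg 1451.
Putting it together, IE_2: Ca < Mg < Al < C.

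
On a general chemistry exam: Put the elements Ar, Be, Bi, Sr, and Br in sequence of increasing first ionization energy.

Sr < Bi < Be < Br < Ar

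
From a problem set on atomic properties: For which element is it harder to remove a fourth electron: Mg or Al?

Al

The fourth ionization energy removes an electron from the +3 ion. For each element: Mg³⁺ is already 1 electron into the core; Al³⁺ is the bare [Ne] core.
All of these are removing an electron from a noble-gas core or deeper; the smaller core (lower principal quantum number) is held far more tightly, and within a period the higher nuclear charge binds the same core more tightly.
The numbers (kJ/mol): Mg 10543, Al 11577.
Hence IE_4: Mg < Al.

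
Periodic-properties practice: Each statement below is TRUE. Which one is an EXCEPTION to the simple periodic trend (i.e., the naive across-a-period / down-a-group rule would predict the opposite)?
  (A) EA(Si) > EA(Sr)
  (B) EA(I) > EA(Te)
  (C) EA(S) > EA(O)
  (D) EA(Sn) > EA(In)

The general trend: electron affinity increases across a period and decreases down a group.
(A) Si (period 3, group 14) vs Sr (period 5, group 2): the stated order agrees with the simple trend.
(B) I (period 5, group 17) vs Te (period 5, group 16): the stated order agrees with the simple trend.
(C) S (period 3, group 16) vs O (period 2, group 16): the stated order contradicts the simple trend.
(D) Sn (period 5, group 14) vs In (period 5, group 13): the stated order agrees with the simple trend.
The exception is (C): the compact 2p subshell of O repels the added electron more than S's larger 3p does.

(C)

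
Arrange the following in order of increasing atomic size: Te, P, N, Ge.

N < P < Ge < Te

N is in period 2, group 15; P is in period 3, group 15; Ge is in period 4, group 14; Te is in period 5, group 16.
Atomic radius shrinks across a period as nuclear charge pulls the same shell inward, and grows down a group as new shells are added.
These span different periods and groups, so the two trends combine.
P > N: they share group 15; the group trend gives P the larger value.
Ge > P: both effects reinforce here, so Ge is clearly the larger of the two.
Te > Ge: the two effects oppose for this pair; the down-group effect wins (136 vs 121 pm).
Tabulated atomic radius (pm): N 71, P 111, Ge 121, Te 136.
So from smallest to largest: N < P < Ge < Te.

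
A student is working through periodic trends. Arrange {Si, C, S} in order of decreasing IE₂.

C > S > Si

IE_2 is the cost of taking one more electron from the +1 cation: Si⁺ still has 3 valence electrons; C⁺ still has 3 valence electrons; S⁺ still has 5 valence electrons.
All are still removing valence electrons, so compare the +1 ions as you would atoms: IE_2 generally rises across a period (higher Z_eff) and falls down a group (larger shell), subject to the usual subshell exceptions.
Valence configurations: Si⁺ [Ne]3s²3p¹, C⁺ [He]2s²2p¹, S⁺ [Ne]3s²3p³.
The numbers (kJ/mol): Si 1577, C 2353, S 2252.
Putting it together, IE_2: Si < S < C.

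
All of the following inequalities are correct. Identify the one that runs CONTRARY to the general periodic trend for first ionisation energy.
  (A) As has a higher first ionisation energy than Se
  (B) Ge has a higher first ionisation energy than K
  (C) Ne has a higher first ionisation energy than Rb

(A)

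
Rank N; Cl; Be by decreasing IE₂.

IE_2 is the cost of taking one more electron from the +1 cation: N⁺ still has 4 valence electrons; Cl⁺ still has 6 valence electrons; Be⁺ still has 1 valence electron.
All are still removing valence electrons, so compare the +1 ions as you would atoms: IE_2 generally rises across a period (higher Z_eff) and falls down a group (larger shell), subject to the usual subshell exceptions.
Valence configurations: N⁺ [He]2s²2p², Cl⁺ [Ne]3s²3p⁴, Be⁺ [He]2s¹.
Approximate IE_2 values (kJ/mol): N 2856, Cl 2298, Be 1757.
Hence IE_2: Be < Cl < N.

N > Cl > Be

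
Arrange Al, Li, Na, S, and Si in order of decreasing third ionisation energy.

IE_3 is the cost of taking one more electron from the +2 cation: Al²⁺ still has 1 valence electron; Li²⁺ is already 1 electron into the core; Na²⁺ is already 1 electron into the core; S²⁺ still has 4 valence electrons; Si²⁺ still has 2 valence electrons.
Pulling an electron out of a noble-gas core costs far more than removing a remaining valence electron, so Na and Li sit at the high end of IE_3.
Valence configurations: Al²⁺ [Ne]3s¹, S²⁺ [Ne]3s²3p², Si²⁺ [Ne]3s².
The numbers (kJ/mol): Al 2745, Li 11815, Na 6910, S 3357, Si 3232.
Putting it together, IE_3: Al < Si < S < Na < Li.

Li > Na > S > Si > Al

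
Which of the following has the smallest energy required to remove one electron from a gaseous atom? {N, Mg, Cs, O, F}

Across a period the outer electron is held more tightly (higher IE₁); down a group it sits in a higher shell, more shielded, and comes off more easily.
Neither a single period nor a single group — weigh both effects.
Mg > Cs: relative to Cs, both the across-period and down-group shifts push Mg's first ionization energy up.
O > Mg: both effects reinforce here, so O is clearly the higher of the two.
N > O: this pair runs against the simple trend — see the exception note.
F > N: both are in period 2; the period trend gives F the larger value.
Note the exception: N has a higher first ionization energy than O, contrary to the simple trend — pairing an electron in O's 2p⁴ costs repulsion energy, so O ionizes more easily than half-filled N (2p³).
Tabulated first ionization energy (kJ/mol): N 1402, O 1314, F 1681, Mg 738, Cs 376.
The smallest energy required to remove one electron from a gaseous atom among these belongs to Cs.

Cs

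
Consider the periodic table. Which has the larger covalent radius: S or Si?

Si

Si is in period 3, group 14; S is in period 3, group 16.
Radius decreases left→right (rising Z_eff, same n) and increases top→bottom (higher n).
All lie in period 3, so atomic radius increases right to left.
So Si has the larger covalent radius (Si > S).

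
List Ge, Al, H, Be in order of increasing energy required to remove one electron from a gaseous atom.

H is in period 1, group 1; Be is in period 2, group 2; Al is in period 3, group 13; Ge is in period 4, group 14.
Across a period the outer electron is held more tightly (higher IE₁); down a group it sits in a higher shell, more shielded, and comes off more easily.
A diagonal step moves right (one effect) and down (the opposite effect) at once.
Ge > Al: period and group pull opposite ways; the across-period shift dominates (762 vs 578 kJ/mol).
Be > Ge: the two effects oppose for this pair; the down-group effect wins (900 vs 762 kJ/mol).
H > Be: the two effects oppose for this pair; the down-group effect wins (1312 vs 900 kJ/mol).
Tabulated first ionization energy (kJ/mol): H 1312, Be 900, Al 578, Ge 762.
So from lowest to highest: Al < Ge < Be < H.

Al < Ge < Be < H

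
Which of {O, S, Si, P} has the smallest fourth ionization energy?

Si

Consider each +3 ion: O³⁺ still has 3 valence electrons; S³⁺ still has 3 valence electrons; Si³⁺ still has 1 valence electron; P³⁺ still has 2 valence electrons.
All are still removing valence electrons, so compare the +3 ions as you would atoms: IE_4 generally rises across a period (higher Z_eff) and falls down a group (larger shell), subject to the usual subshell exceptions.
Valence configurations: O³⁺ [He]2s²2p¹, S³⁺ [Ne]3s²3p¹, Si³⁺ [Ne]3s¹, P³⁺ [Ne]3s².
S³⁺ loses a lone 3p electron whereas P³⁺ must break into a filled 3s² pair, so IE_4(P) > IE_4(S) even though S has the higher nuclear charge.
Tabulated IE_4 (kJ/mol): O 7469, S 4556, Si 4356, P 4964.
Putting it together, IE_4: Si < S < P < O.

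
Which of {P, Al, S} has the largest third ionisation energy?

S

After 2 electrons have been removed, what remains? P²⁺ still has 3 valence electrons; Al²⁺ still has 1 valence electron; S²⁺ still has 4 valence electrons.
All are still removing valence electrons, so compare the +2 ions as you would atoms: IE_3 generally rises across a period (higher Z_eff) and falls down a group (larger shell), subject to the usual subshell exceptions.
Valence configurations: P²⁺ [Ne]3s²3p¹, Al²⁺ [Ne]3s¹, S²⁺ [Ne]3s²3p².
Approximate IE_3 values (kJ/mol): P 2914, Al 2745, S 3357.
So the third ionization energies run Al < P < S.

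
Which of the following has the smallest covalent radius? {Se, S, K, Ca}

S is in period 3, group 16; K is in period 4, group 1; Ca is in period 4, group 2; Se is in period 4, group 16.
Across a period the added protons contract the valence shell; down a group each new principal shell makes the atom larger.
Neither a single period nor a single group — weigh both effects.
Se > S: they share group 16; the group trend gives Se the larger value.
Ca > Se: Ca lies to the left of Se in period 4, so the across-period effect alone puts Ca larger.
K > Ca: both are in period 4; the period trend gives K the larger value.
Tabulated atomic radius (pm): S 103, K 196, Ca 171, Se 116.
The smallest covalent radius among these belongs to S.

S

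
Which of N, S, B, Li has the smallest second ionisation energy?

S

After 1 electron has been removed, what remains? N⁺ still has 4 valence electrons; S⁺ still has 5 valence electrons; B⁺ still has 2 valence electrons; Li⁺ is the bare [He] core.
Breaking into a closed-shell core is much more expensive than removing a leftover valence electron — Li has the largest IE_2 here.
Valence configurations: N⁺ [He]2s²2p², S⁺ [Ne]3s²3p³, B⁺ [He]2s².
The numbers (kJ/mol): N 2856, S 2252, B 2427, Li 7298.
So the second ionization energies run S < B < N < Li.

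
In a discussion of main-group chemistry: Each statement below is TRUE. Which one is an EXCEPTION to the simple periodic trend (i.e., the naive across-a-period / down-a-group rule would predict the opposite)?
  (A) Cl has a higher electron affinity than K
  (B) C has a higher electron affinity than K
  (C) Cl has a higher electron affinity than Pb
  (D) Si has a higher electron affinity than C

(D)

The general trend: electron affinity increases across a period and decreases down a group.
(A) Cl (period 3, group 17) vs K (period 4, group 1): the stated order agrees with the simple trend.
(B) C (period 2, group 14) vs K (period 4, group 1): the stated order agrees with the simple trend.
(C) Cl (period 3, group 17) vs Pb (period 6, group 14): the stated order agrees with the simple trend.
(D) Si (period 3, group 14) vs C (period 2, group 14): the stated order contradicts the simple trend.
The exception is (D): Si's larger, more diffuse 3p orbitals accept an added electron slightly more readily than C's compact 2p.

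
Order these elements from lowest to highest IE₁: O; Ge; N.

Ge < O < N

Removing the outermost electron gets harder across a period and easier down a group.
These span different periods and groups, so the two trends combine.
O > Ge: both effects reinforce here, so O is clearly the higher of the two.
N > O: this pair runs against the simple trend — see the exception note.
Note the exception: N has a higher first ionization energy than O, contrary to the simple trend — pairing an electron in O's 2p⁴ costs repulsion energy, so O ionizes more easily than half-filled N (2p³).
Tabulated first ionization energy (kJ/mol): N 1402, O 1314, Ge 762.
So from lowest to highest: Ge < O < N.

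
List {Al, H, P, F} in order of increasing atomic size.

H is in period 1, group 1; F is in period 2, group 17; Al is in period 3, group 13; P is in period 3, group 15.
Radius decreases left→right (rising Z_eff, same n) and increases top→bottom (higher n).
Here both period and group differ, so the two effects have to be weighed against each other.
F > H: period and group pull opposite ways; the down-group shift dominates (64 vs 32 pm).
P > F: both effects reinforce here, so P is clearly the larger of the two.
Al > P: both are in period 3; the period trend gives Al the larger value.
For reference (pm): H 32, F 64, Al 126, P 111.
So from smallest to largest: H < F < P < Al.

H < F < P < Al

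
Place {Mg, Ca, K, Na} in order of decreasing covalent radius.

Na is in period 3, group 1; Mg is in period 3, group 2; K is in period 4, group 1; Ca is in period 4, group 2.
Atomic radius shrinks across a period as nuclear charge pulls the same shell inward, and grows down a group as new shells are added.
These span different periods and groups, so the two trends combine.
Na > Mg: Na lies to the left of Mg in period 3, so the across-period effect alone puts Na larger.
Ca > Na: period and group pull opposite ways; the down-group shift dominates (171 vs 155 pm).
K > Ca: K lies to the left of Ca in period 4, so the across-period effect alone puts K larger.
Approximate values (pm): Na 155, Mg 139, K 196, Ca 171.
So from largest to smallest: K > Ca > Na > Mg.

K > Ca > Na > Mg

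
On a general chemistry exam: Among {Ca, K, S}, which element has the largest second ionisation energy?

After 1 electron has been removed, what remains? Ca⁺ still has 1 valence electron; K⁺ is the bare [Ar] core; S⁺ still has 5 valence electrons.
Breaking into a closed-shell core is much more expensive than removing a leftover valence electron — K has the largest IE_2 here.
Valence configurations: Ca⁺ [Ar]4s¹, S⁺ [Ne]3s²3p³.
Approximate IE_2 values (kJ/mol): Ca 1145, K 3052, S 2252.
Overall IE_2 order: Ca < S < K.

K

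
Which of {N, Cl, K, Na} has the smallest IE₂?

The second ionization energy removes an electron from the +1 ion. For each element: N⁺ still has 4 valence electrons; Cl⁺ still has 6 valence electrons; K⁺ is the bare [Ar] core; Na⁺ is the bare [Ne] core.
Core electrons are held far more tightly than valence electrons, so K and Na top the IE_2 order.
Valence configurations: N⁺ [He]2s²2p², Cl⁺ [Ne]3s²3p⁴.
Tabulated IE_2 (kJ/mol): N 2856, Cl 2298, K 3052, Na 4562.
So the second ionization energies run Cl < N < K < Na.

Cl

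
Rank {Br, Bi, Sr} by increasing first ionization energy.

Sr < Bi < Br

Br is in period 4, group 17; Sr is in period 5, group 2; Bi is in period 6, group 15.
Removing the outermost electron gets harder across a period and easier down a group.
These span different periods and groups, so the two trends combine.
Bi > Sr: the two effects oppose for this pair; the across-period effect wins (703 vs 550 kJ/mol).
Br > Bi: both effects reinforce here, so Br is clearly the higher of the two.
Tabulated first ionization energy (kJ/mol): Br 1140, Sr 550, Bi 703.
So from lowest to highest: Sr < Bi < Br.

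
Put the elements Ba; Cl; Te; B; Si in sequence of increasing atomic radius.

B, Cl, Si, Te, Ba

Across a period the added protons contract the valence shell; down a group each new principal shell makes the atom larger.
Neither a single period nor a single group — weigh both effects.
Cl > B: the two effects oppose for this pair; the down-group effect wins (99 vs 85 pm).
Si > Cl: both are in period 3; the period trend gives Si the larger value.
Te > Si: period and group pull opposite ways; the down-group shift dominates (136 vs 116 pm).
Ba > Te: relative to Te, both the across-period and down-group shifts push Ba's atomic radius up.
Tabulated atomic radius (pm): B 85, Si 116, Cl 99, Te 136, Ba 196.
So from smallest to largest: B < Cl < Si < Te < Ba.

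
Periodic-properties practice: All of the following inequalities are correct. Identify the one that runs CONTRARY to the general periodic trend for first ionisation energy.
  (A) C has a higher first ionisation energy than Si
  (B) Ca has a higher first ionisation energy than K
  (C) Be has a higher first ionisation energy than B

(C)

The general trend: first ionisation energy increases across a period and decreases down a group.
(A) C (period 2, group 14) vs Si (period 3, group 14): the stated order agrees with the simple trend.
(B) Ca (period 4, group 2) vs K (period 4, group 1): the stated order agrees with the simple trend.
(C) Be (period 2, group 2) vs B (period 2, group 13): the stated order contradicts the simple trend.
The exception is (C): removing B's lone 2p electron is easier than breaking Be's filled 2s².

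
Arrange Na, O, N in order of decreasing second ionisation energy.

Na > O > N

IE_2 is the cost of taking one more electron from the +1 cation: Na⁺ is the bare [Ne] core; O⁺ still has 5 valence electrons; N⁺ still has 4 valence electrons.
Pulling an electron out of a noble-gas core costs far more than removing a remaining valence electron, so Na sits at the high end of IE_2.
Valence configurations: O⁺ [He]2s²2p³, N⁺ [He]2s²2p².
The numbers (kJ/mol): Na 4562, O 3388, N 2856.
Hence IE_2: N < O < Na.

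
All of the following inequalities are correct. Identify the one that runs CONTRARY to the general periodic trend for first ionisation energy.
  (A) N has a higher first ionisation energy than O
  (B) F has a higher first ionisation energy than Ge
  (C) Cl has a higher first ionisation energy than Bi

(A)

The general trend: first ionisation energy increases across a period and decreases down a group.
(A) N (period 2, group 15) vs O (period 2, group 16): the stated order contradicts the simple trend.
(B) F (period 2, group 17) vs Ge (period 4, group 14): the stated order agrees with the simple trend.
(C) Cl (period 3, group 17) vs Bi (period 6, group 15): the stated order agrees with the simple trend.
The exception is (A): pairing an electron in O's 2p⁴ costs repulsion energy, so O ionizes more easily than half-filled N (2p³).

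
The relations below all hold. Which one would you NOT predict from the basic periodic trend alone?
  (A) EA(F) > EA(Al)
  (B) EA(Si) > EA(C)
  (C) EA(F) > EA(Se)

(B)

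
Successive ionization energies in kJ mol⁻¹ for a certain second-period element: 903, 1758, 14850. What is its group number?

Group 2

Look for the largest jump between consecutive ionization energies: IE3/IE2 ≈ 8.4, far larger than any earlier ratio.
That jump marks the point where a core electron is being removed. So the atom has 2 valence electrons.
A main-group element with 2 valence electrons is in group 2.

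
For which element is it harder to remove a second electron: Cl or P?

Cl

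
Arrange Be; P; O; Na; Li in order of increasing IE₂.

Be, P, O, Na, Li

The second ionization energy removes an electron from the +1 ion. For each element: Be⁺ still has 1 valence electron; P⁺ still has 4 valence electrons; O⁺ still has 5 valence electrons; Na⁺ is the bare [Ne] core; Li⁺ is the bare [He] core.
Breaking into a closed-shell core is much more expensive than removing a leftover valence electron — Na and Li have the largest IE_2 here.
Valence configurations: Be⁺ [He]2s¹, P⁺ [Ne]3s²3p², O⁺ [He]2s²2p³.
The numbers (kJ/mol): Be 1757, P 1907, O 3388, Na 4562, Li 7298.
Hence IE_2: Be < P < O < Na < Li.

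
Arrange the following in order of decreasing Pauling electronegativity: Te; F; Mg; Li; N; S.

Atoms toward the upper right of the periodic table pull bonding electrons most strongly.
Here both period and group differ, so the two effects have to be weighed against each other.
Mg > Li: the two effects oppose for this pair; the across-period effect wins (1.31 vs 0.98).
Te > Mg: the two effects oppose for this pair; the across-period effect wins (2.10 vs 1.31).
S > Te: they share group 16; the group trend gives S the larger value.
N > S: the two effects oppose for this pair; the down-group effect wins (3.04 vs 2.58).
F > N: both are in period 2; the period trend gives F the larger value.
Tabulated electronegativity (Pauling): Li 0.98, N 3.04, F 3.98, Mg 1.31, S 2.58, Te 2.10.
So from highest to lowest: F > N > S > Te > Mg > Li.

F > N > S > Te > Mg > Li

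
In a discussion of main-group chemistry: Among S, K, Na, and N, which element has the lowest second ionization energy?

S

The second ionization energy removes an electron from the +1 ion. For each element: S⁺ still has 5 valence electrons; K⁺ is the bare [Ar] core; Na⁺ is the bare [Ne] core; N⁺ still has 4 valence electrons.
Core electrons are held far more tightly than valence electrons, so K and Na top the IE_2 order.
Valence configurations: S⁺ [Ne]3s²3p³, N⁺ [He]2s²2p².
Tabulated IE_2 (kJ/mol): S 2252, K 3052, Na 4562, N 2856.
Putting it together, IE_2: S < N < K < Na.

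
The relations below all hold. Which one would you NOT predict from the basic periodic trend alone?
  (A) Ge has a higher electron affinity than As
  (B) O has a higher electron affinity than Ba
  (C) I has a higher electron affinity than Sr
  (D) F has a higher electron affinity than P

(A)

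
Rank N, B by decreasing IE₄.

B > N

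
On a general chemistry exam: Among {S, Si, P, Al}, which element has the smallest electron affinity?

Al is in period 3, group 13; Si is in period 3, group 14; P is in period 3, group 15; S is in period 3, group 16.
EA tends to increase across a period and decrease down a group, though the pattern is less regular than for IE or radius.
All lie in period 3; the across-period trend (electron affinity increases left to right) applies, with the exception below.
Note the exception: Si has a higher electron affinity than P, contrary to the simple trend — adding an electron to P's half-filled 3p³ is unfavourable, so Si (3p²) has the more exothermic EA.
Tabulated electron affinity (kJ/mol): Al 42, Si 134, P 72, S 200.
The smallest electron affinity among these belongs to Al.

Al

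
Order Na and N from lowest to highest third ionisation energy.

Consider each +2 ion: Na²⁺ is already 1 electron into the core; N²⁺ still has 3 valence electrons.
Breaking into a closed-shell core is much more expensive than removing a leftover valence electron — Na has the largest IE_3 here.
Approximate IE_3 values (kJ/mol): Na 6910, N 4578.
Putting it together, IE_3: N < Na.

N < Na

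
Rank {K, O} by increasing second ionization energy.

K, O

IE_2 is the cost of taking one more electron from the +1 cation: K⁺ is the bare [Ar] core; O⁺ still has 5 valence electrons.
Usually core removal costs more than valence removal, but here the competition is close: a tightly held n=2 valence electron can cost more to remove than an n=3 core electron, so the actual values have to decide it.
Approximate IE_2 values (kJ/mol): K 3052, O 3388.
Putting it together, IE_2: K < O.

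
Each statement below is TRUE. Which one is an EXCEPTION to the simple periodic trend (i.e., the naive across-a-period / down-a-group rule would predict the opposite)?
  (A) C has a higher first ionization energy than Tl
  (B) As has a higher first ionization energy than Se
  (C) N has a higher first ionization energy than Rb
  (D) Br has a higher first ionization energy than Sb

(B)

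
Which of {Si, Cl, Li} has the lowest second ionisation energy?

Consider each +1 ion: Si⁺ still has 3 valence electrons; Cl⁺ still has 6 valence electrons; Li⁺ is the bare [He] core.
Breaking into a closed-shell core is much more expensive than removing a leftover valence electron — Li has the largest IE_2 here.
Valence configurations: Si⁺ [Ne]3s²3p¹, Cl⁺ [Ne]3s²3p⁴.
Tabulated IE_2 (kJ/mol): Si 1577, Cl 2298, Li 7298.
Overall IE_2 order: Si < Cl < Li.

Si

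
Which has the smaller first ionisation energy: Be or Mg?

Mg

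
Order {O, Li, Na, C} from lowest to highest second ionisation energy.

The second ionization energy removes an electron from the +1 ion. For each element: O⁺ still has 5 valence electrons; Li⁺ is the bare [He] core; Na⁺ is the bare [Ne] core; C⁺ still has 3 valence electrons.
Core electrons are held far more tightly than valence electrons, so Na and Li top the IE_2 order.
Valence configurations: O⁺ [He]2s²2p³, C⁺ [He]2s²2p¹.
Approximate IE_2 values (kJ/mol): O 3388, Li 7298, Na 4562, C 2353.
Putting it together, IE_2: C < O < Na < Li.

C, O, Na, Li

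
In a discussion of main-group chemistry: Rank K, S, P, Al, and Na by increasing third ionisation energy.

Al, P, S, K, Na

IE_3 is the cost of taking one more electron from the +2 cation: K²⁺ is already 1 electron into the core; S²⁺ still has 4 valence electrons; P²⁺ still has 3 valence electrons; Al²⁺ still has 1 valence electron; Na²⁺ is already 1 electron into the core.
Breaking into a closed-shell core is much more expensive than removing a leftover valence electron — K and Na have the largest IE_3 here.
Valence configurations: S²⁺ [Ne]3s²3p², P²⁺ [Ne]3s²3p¹, Al²⁺ [Ne]3s¹.
Tabulated IE_3 (kJ/mol): K 4420, S 3357, P 2914, Al 2745, Na 6910.
Overall IE_3 order: Al < P < S < K < Na.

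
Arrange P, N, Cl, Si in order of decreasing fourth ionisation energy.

N, Cl, P, Si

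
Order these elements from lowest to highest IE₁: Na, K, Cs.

Na is in period 3, group 1; K is in period 4, group 1; Cs is in period 6, group 1.
Removing the outermost electron gets harder across a period and easier down a group.
All are in group 1, so first ionization energy increases up the group.
So from lowest to highest: Cs < K < Na.

Cs < K < Na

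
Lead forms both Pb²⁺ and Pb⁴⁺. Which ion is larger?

Pb²⁺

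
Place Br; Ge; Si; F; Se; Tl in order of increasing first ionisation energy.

F is in period 2, group 17; Si is in period 3, group 14; Ge is in period 4, group 14; Se is in period 4, group 16; Br is in period 4, group 17; Tl is in period 6, group 13.
Removing the outermost electron gets harder across a period and easier down a group.
These span different periods and groups, so the two trends combine.
Ge > Tl: relative to Tl, both the across-period and down-group shifts push Ge's first ionization energy up.
Si > Ge: Si sits above Ge in group 14, so the down-group effect alone puts Si higher.
Se > Si: period and group pull opposite ways; the across-period shift dominates (941 vs 786 kJ/mol).
Br > Se: Br lies to the right of Se in period 4, so the across-period effect alone puts Br higher.
F > Br: F sits above Br in group 17, so the down-group effect alone puts F higher.
Tabulated first ionization energy (kJ/mol): F 1681, Si 786, Ge 762, Se 941, Br 1140, Tl 589.
So from lowest to highest: Tl < Ge < Si < Se < Br < F.

Tl, Ge, Si, Se, Br, F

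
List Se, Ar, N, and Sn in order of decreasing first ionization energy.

Ar, N, Se, Sn

N is in period 2, group 15; Ar is in period 3, group 18; Se is in period 4, group 16; Sn is in period 5, group 14.
IE₁ increases left→right with effective nuclear charge and decreases top→bottom as the valence shell moves farther out.
These span different periods and groups, so the two trends combine.
Se > Sn: relative to Sn, both the across-period and down-group shifts push Se's first ionization energy up.
N > Se: period and group pull opposite ways; the down-group shift dominates (1402 vs 941 kJ/mol).
Ar > N: the two effects oppose for this pair; the across-period effect wins (1521 vs 1402 kJ/mol).
For reference (kJ/mol): N 1402, Ar 1521, Se 941, Sn 709.
So from highest to lowest: Ar > N > Se > Sn.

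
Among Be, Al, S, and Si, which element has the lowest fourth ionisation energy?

Si

After 3 electrons have been removed, what remains? Be³⁺ is already 1 electron into the core; Al³⁺ is the bare [Ne] core; S³⁺ still has 3 valence electrons; Si³⁺ still has 1 valence electron.
Core electrons are held far more tightly than valence electrons, so Al and Be top the IE_4 order.
Valence configurations: S³⁺ [Ne]3s²3p¹, Si³⁺ [Ne]3s¹.
Tabulated IE_4 (kJ/mol): Be 21007, Al 11577, S 4556, Si 4356.
Hence IE_4: Si < S < Al < Be.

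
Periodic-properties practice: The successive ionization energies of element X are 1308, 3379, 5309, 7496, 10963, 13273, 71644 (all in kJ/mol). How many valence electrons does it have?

6

Look for the largest jump between consecutive ionization energies: IE7/IE6 ≈ 5.4, far larger than any earlier ratio.
That jump marks the point where a core electron is being removed. So the atom has 6 valence electrons.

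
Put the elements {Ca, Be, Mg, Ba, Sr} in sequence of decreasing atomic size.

Be is in period 2, group 2; Mg is in period 3, group 2; Ca is in period 4, group 2; Sr is in period 5, group 2; Ba is in period 6, group 2.
Across a period the added protons contract the valence shell; down a group each new principal shell makes the atom larger.
All are in group 2, so atomic radius increases down the group.
So from largest to smallest: Ba > Sr > Ca > Mg > Be.

Ba > Sr > Ca > Mg > Be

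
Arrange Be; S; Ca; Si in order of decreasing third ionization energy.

Be, Ca, S, Si

The third ionization energy removes an electron from the +2 ion. For each element: Be²⁺ is the bare [He] core; S²⁺ still has 4 valence electrons; Ca²⁺ is the bare [Ar] core; Si²⁺ still has 2 valence electrons.
Breaking into a closed-shell core is much more expensive than removing a leftover valence electron — Ca and Be have the largest IE_3 here.
Valence configurations: S²⁺ [Ne]3s²3p², Si²⁺ [Ne]3s².
Tabulated IE_3 (kJ/mol): Be 14849, S 3357, Ca 4912, Si 3232.
Overall IE_3 order: Si < S < Ca < Be.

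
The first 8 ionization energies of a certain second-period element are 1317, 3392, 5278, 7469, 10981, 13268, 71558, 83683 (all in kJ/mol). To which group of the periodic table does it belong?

Group 16

Look for the largest jump between consecutive ionization energies: IE7/IE6 ≈ 5.4, far larger than any earlier ratio.
That jump marks the point where a core electron is being removed. So the atom has 6 valence electrons.
A main-group element with 6 valence electrons is in group 16.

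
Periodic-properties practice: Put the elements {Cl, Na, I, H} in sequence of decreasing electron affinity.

Cl > I > H > Na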